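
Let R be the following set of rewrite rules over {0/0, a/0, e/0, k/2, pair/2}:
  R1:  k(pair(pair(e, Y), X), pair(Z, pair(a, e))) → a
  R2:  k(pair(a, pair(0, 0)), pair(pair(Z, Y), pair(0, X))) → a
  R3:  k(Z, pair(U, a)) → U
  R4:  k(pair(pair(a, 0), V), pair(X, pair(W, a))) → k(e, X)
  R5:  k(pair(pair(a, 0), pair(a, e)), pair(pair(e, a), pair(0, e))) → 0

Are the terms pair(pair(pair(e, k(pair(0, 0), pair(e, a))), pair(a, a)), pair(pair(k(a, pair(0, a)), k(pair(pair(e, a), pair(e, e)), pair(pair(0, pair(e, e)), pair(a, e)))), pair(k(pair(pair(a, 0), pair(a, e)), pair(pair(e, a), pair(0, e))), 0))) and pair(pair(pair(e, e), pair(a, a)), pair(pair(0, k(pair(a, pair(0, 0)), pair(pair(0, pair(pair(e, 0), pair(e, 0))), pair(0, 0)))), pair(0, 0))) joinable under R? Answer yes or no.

Reduce t₁ = pair(pair(pair(e, k(pair(0, 0), pair(e, a))), pair(a, a)), pair(pair(k(a, pair(0, a)), k(pair(pair(e, a), pair(e, e)), pair(pair(0, pair(e, e)), pair(a, e)))), pair(k(pair(pair(a, 0), pair(a, e)), pair(pair(e, a), pair(0, e))), 0))):
1. pair(pair(pair(e, k(pair(0, 0), pair(e, a))), pair(a, a)), pair(pair(k(a, pair(0, a)), k(pair(pair(e, a), pair(e, e)), pair(pair(0, pair(e, e)), pair(a, e)))), pair(k(pair(pair(a, 0), pair(a, e)), pair(pair(e, a), pair(0, e))), 0)))  →  pair(pair(pair(e, e), pair(a, a)), pair(pair(k(a, pair(0, a)), k(pair(pair(e, a), pair(e, e)), pair(pair(0, pair(e, e)), pair(a, e)))), pair(k(pair(pair(a, 0), pair(a, e)), pair(pair(e, a), pair(0, e))), 0)))   [R3 at 1.1.2]
2. pair(pair(pair(e, e), pair(a, a)), pair(pair(k(a, pair(0, a)), k(pair(pair(e, a), pair(e, e)), pair(pair(0, pair(e, e)), pair(a, e)))), pair(k(pair(pair(a, 0), pair(a, e)), pair(pair(e, a), pair(0, e))), 0)))  →  pair(pair(pair(e, e), pair(a, a)), pair(pair(0, k(pair(pair(e, a), pair(e, e)), pair(pair(0, pair(e, e)), pair(a, e)))), pair(k(pair(pair(a, 0), pair(a, e)), pair(pair(e, a), pair(0, e))), 0)))   [R3 at 2.1.1]
3. pair(pair(pair(e, e), pair(a, a)), pair(pair(0, k(pair(pair(e, a), pair(e, e)), pair(pair(0, pair(e, e)), pair(a, e)))), pair(k(pair(pair(a, 0), pair(a, e)), pair(pair(e, a), pair(0, e))), 0)))  →  pair(pair(pair(e, e), pair(a, a)), pair(pair(0, a), pair(k(pair(pair(a, 0), pair(a, e)), pair(pair(e, a), pair(0, e))), 0)))   [R1 at 2.1.2]
4. pair(pair(pair(e, e), pair(a, a)), pair(pair(0, a), pair(k(pair(pair(a, 0), pair(a, e)), pair(pair(e, a), pair(0, e))), 0)))  →  pair(pair(pair(e, e), pair(a, a)), pair(pair(0, a), pair(0, 0)))   [R5 at 2.2.1]

Reduce t₂ = pair(pair(pair(e, e), pair(a, a)), pair(pair(0, k(pair(a, pair(0, 0)), pair(pair(0, pair(pair(e, 0), pair(e, 0))), pair(0, 0)))), pair(0, 0))):
1. pair(pair(pair(e, e), pair(a, a)), pair(pair(0, k(pair(a, pair(0, 0)), pair(pair(0, pair(pair(e, 0), pair(e, 0))), pair(0, 0)))), pair(0, 0)))  →  pair(pair(pair(e, e), pair(a, a)), pair(pair(0, a), pair(0, 0)))   [R2 at 2.1.2]

yes — NF(t₁) = pair(pair(pair(e, e), pair(a, a)), pair(pair(0, a), pair(0, 0))), NF(t₂) = pair(pair(pair(e, e), pair(a, a)), pair(pair(0, a), pair(0, 0)))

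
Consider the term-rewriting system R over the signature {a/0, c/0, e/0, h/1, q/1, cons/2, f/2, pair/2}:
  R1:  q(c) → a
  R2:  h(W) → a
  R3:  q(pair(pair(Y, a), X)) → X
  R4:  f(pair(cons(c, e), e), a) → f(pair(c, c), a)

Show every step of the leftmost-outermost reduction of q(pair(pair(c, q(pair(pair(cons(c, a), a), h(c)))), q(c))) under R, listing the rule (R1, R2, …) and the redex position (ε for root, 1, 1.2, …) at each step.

a

1. q(pair(pair(c, q(pair(pair(cons(c, a), a), h(c)))), q(c)))  →  q(pair(pair(c, h(c)), q(c)))   [R3 at 1.1.2]
2. q(pair(pair(c, h(c)), q(c)))  →  q(pair(pair(c, a), q(c)))   [R2 at 1.1.2]
3. q(pair(pair(c, a), q(c)))  →  q(c)   [R3 at ε]
4. q(c)  →  a   [R1 at ε]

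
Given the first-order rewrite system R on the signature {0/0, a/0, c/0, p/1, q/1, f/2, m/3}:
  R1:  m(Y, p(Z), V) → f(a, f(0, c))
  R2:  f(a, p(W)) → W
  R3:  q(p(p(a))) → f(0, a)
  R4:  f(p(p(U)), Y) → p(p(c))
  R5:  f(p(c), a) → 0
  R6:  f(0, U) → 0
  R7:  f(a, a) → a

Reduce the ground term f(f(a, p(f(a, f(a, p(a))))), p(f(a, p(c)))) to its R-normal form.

c

1. f(f(a, p(f(a, f(a, p(a))))), p(f(a, p(c))))  →  f(f(a, f(a, p(a))), p(f(a, p(c))))   [R2 at 1]
2. f(f(a, f(a, p(a))), p(f(a, p(c))))  →  f(f(a, a), p(f(a, p(c))))   [R2 at 1.2]
3. f(f(a, a), p(f(a, p(c))))  →  f(a, p(f(a, p(c))))   [R7 at 1]
4. f(a, p(f(a, p(c))))  →  f(a, p(c))   [R2 at ε]
5. f(a, p(c))  →  c   [R2 at ε]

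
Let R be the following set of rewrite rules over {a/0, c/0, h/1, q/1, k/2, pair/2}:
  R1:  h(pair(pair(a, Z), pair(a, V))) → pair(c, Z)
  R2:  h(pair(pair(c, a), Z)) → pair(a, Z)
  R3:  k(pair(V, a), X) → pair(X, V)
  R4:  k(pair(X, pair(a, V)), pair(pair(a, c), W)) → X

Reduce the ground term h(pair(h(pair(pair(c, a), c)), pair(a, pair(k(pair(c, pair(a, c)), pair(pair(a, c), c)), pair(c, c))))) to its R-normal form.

1. h(pair(h(pair(pair(c, a), c)), pair(a, pair(k(pair(c, pair(a, c)), pair(pair(a, c), c)), pair(c, c)))))  →  h(pair(pair(a, c), pair(a, pair(k(pair(c, pair(a, c)), pair(pair(a, c), c)), pair(c, c)))))   [R2 at 1.1]
2. h(pair(pair(a, c), pair(a, pair(k(pair(c, pair(a, c)), pair(pair(a, c), c)), pair(c, c)))))  →  pair(c, c)   [R1 at ε]

pair(c, c)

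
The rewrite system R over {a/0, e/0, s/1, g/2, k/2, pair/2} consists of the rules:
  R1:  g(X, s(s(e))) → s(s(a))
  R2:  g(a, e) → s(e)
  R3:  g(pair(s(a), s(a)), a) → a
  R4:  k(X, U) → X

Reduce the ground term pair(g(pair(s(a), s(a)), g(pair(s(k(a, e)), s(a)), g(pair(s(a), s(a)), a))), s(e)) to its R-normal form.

pair(a, s(e))

1. pair(g(pair(s(a), s(a)), g(pair(s(k(a, e)), s(a)), g(pair(s(a), s(a)), a))), s(e))  →  pair(g(pair(s(a), s(a)), g(pair(s(a), s(a)), g(pair(s(a), s(a)), a))), s(e))   [R4 at 1.2.1.1.1]
2. pair(g(pair(s(a), s(a)), g(pair(s(a), s(a)), g(pair(s(a), s(a)), a))), s(e))  →  pair(g(pair(s(a), s(a)), g(pair(s(a), s(a)), a)), s(e))   [R3 at 1.2.2]
3. pair(g(pair(s(a), s(a)), g(pair(s(a), s(a)), a)), s(e))  →  pair(g(pair(s(a), s(a)), a), s(e))   [R3 at 1.2]
4. pair(g(pair(s(a), s(a)), a), s(e))  →  pair(a, s(e))   [R3 at 1]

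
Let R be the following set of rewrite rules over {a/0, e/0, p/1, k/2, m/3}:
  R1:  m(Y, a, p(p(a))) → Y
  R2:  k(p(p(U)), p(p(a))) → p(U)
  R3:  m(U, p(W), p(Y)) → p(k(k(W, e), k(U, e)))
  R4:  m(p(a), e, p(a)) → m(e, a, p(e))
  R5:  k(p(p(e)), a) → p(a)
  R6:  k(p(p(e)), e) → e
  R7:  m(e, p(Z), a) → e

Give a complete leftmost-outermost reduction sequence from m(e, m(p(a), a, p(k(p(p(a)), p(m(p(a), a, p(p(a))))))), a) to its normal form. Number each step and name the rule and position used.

1. m(e, m(p(a), a, p(k(p(p(a)), p(m(p(a), a, p(p(a))))))), a)  →  m(e, m(p(a), a, p(k(p(p(a)), p(p(a))))), a)   [R1 at 2.3.1.2.1]
2. m(e, m(p(a), a, p(k(p(p(a)), p(p(a))))), a)  →  m(e, m(p(a), a, p(p(a))), a)   [R2 at 2.3.1]
3. m(e, m(p(a), a, p(p(a))), a)  →  m(e, p(a), a)   [R1 at 2]
4. m(e, p(a), a)  →  e   [R7 at ε]

e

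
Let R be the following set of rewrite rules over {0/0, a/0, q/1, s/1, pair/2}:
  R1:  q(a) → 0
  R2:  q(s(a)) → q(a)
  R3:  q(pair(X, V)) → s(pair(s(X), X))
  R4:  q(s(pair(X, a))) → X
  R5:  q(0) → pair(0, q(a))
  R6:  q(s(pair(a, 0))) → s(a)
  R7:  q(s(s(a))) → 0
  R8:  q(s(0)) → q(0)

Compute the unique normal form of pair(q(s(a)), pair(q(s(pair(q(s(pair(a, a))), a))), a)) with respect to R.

1. pair(q(s(a)), pair(q(s(pair(q(s(pair(a, a))), a))), a))  →  pair(q(a), pair(q(s(pair(q(s(pair(a, a))), a))), a))   [R2 at 1]
2. pair(q(a), pair(q(s(pair(q(s(pair(a, a))), a))), a))  →  pair(0, pair(q(s(pair(q(s(pair(a, a))), a))), a))   [R1 at 1]
3. pair(0, pair(q(s(pair(q(s(pair(a, a))), a))), a))  →  pair(0, pair(q(s(pair(a, a))), a))   [R4 at 2.1]
4. pair(0, pair(q(s(pair(a, a))), a))  →  pair(0, pair(a, a))   [R4 at 2.1]

pair(0, pair(a, a))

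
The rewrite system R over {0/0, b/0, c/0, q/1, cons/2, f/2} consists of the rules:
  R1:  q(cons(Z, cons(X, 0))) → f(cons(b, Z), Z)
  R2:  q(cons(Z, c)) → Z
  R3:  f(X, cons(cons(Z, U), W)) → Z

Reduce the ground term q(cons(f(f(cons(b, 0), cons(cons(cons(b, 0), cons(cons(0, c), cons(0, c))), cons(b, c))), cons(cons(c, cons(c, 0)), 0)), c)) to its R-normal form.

1. q(cons(f(f(cons(b, 0), cons(cons(cons(b, 0), cons(cons(0, c), cons(0, c))), cons(b, c))), cons(cons(c, cons(c, 0)), 0)), c))  →  f(f(cons(b, 0), cons(cons(cons(b, 0), cons(cons(0, c), cons(0, c))), cons(b, c))), cons(cons(c, cons(c, 0)), 0))   [R2 at ε]
2. f(f(cons(b, 0), cons(cons(cons(b, 0), cons(cons(0, c), cons(0, c))), cons(b, c))), cons(cons(c, cons(c, 0)), 0))  →  c   [R3 at ε]

c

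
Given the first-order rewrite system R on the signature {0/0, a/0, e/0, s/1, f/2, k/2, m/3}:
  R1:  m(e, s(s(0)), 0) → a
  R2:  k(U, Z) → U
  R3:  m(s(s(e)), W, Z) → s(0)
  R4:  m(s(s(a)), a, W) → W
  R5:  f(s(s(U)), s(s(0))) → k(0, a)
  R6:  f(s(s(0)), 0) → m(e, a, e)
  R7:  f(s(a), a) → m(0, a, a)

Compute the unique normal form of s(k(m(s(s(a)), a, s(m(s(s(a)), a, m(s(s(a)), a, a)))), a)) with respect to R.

s(s(a))

1. s(k(m(s(s(a)), a, s(m(s(s(a)), a, m(s(s(a)), a, a)))), a))  →  s(m(s(s(a)), a, s(m(s(s(a)), a, m(s(s(a)), a, a)))))   [R2 at 1]
2. s(m(s(s(a)), a, s(m(s(s(a)), a, m(s(s(a)), a, a)))))  →  s(s(m(s(s(a)), a, m(s(s(a)), a, a))))   [R4 at 1]
3. s(s(m(s(s(a)), a, m(s(s(a)), a, a))))  →  s(s(m(s(s(a)), a, a)))   [R4 at 1.1]
4. s(s(m(s(s(a)), a, a)))  →  s(s(a))   [R4 at 1.1]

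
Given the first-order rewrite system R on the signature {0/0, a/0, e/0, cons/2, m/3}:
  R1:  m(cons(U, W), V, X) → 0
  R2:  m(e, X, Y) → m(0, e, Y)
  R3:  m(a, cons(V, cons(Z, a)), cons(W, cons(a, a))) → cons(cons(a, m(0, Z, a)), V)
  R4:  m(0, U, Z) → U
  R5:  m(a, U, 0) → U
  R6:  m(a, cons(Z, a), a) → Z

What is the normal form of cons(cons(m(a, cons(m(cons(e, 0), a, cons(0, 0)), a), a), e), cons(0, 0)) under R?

cons(cons(0, e), cons(0, 0))

1. cons(cons(m(a, cons(m(cons(e, 0), a, cons(0, 0)), a), a), e), cons(0, 0))  →  cons(cons(m(cons(e, 0), a, cons(0, 0)), e), cons(0, 0))   [R6 at 1.1]
2. cons(cons(m(cons(e, 0), a, cons(0, 0)), e), cons(0, 0))  →  cons(cons(0, e), cons(0, 0))   [R1 at 1.1]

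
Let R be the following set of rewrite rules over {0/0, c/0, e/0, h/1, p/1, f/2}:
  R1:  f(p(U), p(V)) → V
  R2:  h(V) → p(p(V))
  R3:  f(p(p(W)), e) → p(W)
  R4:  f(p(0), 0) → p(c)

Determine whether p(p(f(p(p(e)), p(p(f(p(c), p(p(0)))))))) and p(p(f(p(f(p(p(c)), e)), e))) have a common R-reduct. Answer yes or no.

Reduce t₁ = p(p(f(p(p(e)), p(p(f(p(c), p(p(0)))))))):
1. p(p(f(p(p(e)), p(p(f(p(c), p(p(0))))))))  →  p(p(p(f(p(c), p(p(0))))))   [R1 at 1.1]
2. p(p(p(f(p(c), p(p(0))))))  →  p(p(p(p(0))))   [R1 at 1.1.1]

Reduce t₂ = p(p(f(p(f(p(p(c)), e)), e))):
1. p(p(f(p(f(p(p(c)), e)), e)))  →  p(p(f(p(p(c)), e)))   [R3 at 1.1.1.1]
2. p(p(f(p(p(c)), e)))  →  p(p(p(c)))   [R3 at 1.1]

no — NF(t₁) = p(p(p(p(0)))), NF(t₂) = p(p(p(c)))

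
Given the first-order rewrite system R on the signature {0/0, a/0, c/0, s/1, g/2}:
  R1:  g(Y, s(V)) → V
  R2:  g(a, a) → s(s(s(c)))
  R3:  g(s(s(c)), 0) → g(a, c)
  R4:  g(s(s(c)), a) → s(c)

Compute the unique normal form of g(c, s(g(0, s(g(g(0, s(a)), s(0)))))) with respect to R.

1. g(c, s(g(0, s(g(g(0, s(a)), s(0))))))  →  g(0, s(g(g(0, s(a)), s(0))))   [R1 at ε]
2. g(0, s(g(g(0, s(a)), s(0))))  →  g(g(0, s(a)), s(0))   [R1 at ε]
3. g(g(0, s(a)), s(0))  →  0   [R1 at ε]

0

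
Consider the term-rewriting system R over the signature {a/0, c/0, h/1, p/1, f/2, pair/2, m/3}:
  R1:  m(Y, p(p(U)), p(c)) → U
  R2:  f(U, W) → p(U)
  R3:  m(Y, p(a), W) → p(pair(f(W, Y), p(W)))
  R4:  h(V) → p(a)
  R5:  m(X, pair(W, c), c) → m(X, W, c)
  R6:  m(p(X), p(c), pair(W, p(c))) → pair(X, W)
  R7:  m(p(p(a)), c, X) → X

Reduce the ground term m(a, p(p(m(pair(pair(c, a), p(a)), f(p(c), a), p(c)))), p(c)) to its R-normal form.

1. m(a, p(p(m(pair(pair(c, a), p(a)), f(p(c), a), p(c)))), p(c))  →  m(pair(pair(c, a), p(a)), f(p(c), a), p(c))   [R1 at ε]
2. m(pair(pair(c, a), p(a)), f(p(c), a), p(c))  →  m(pair(pair(c, a), p(a)), p(p(c)), p(c))   [R2 at 2]
3. m(pair(pair(c, a), p(a)), p(p(c)), p(c))  →  c   [R1 at ε]

c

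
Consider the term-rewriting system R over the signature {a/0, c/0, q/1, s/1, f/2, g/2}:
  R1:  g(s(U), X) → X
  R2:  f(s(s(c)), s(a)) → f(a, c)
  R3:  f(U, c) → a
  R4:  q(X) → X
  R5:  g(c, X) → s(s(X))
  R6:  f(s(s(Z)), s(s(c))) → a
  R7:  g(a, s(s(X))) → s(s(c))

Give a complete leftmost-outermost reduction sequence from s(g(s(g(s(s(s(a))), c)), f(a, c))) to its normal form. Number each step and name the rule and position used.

s(a)

1. s(g(s(g(s(s(s(a))), c)), f(a, c)))  →  s(f(a, c))   [R1 at 1]
2. s(f(a, c))  →  s(a)   [R3 at 1]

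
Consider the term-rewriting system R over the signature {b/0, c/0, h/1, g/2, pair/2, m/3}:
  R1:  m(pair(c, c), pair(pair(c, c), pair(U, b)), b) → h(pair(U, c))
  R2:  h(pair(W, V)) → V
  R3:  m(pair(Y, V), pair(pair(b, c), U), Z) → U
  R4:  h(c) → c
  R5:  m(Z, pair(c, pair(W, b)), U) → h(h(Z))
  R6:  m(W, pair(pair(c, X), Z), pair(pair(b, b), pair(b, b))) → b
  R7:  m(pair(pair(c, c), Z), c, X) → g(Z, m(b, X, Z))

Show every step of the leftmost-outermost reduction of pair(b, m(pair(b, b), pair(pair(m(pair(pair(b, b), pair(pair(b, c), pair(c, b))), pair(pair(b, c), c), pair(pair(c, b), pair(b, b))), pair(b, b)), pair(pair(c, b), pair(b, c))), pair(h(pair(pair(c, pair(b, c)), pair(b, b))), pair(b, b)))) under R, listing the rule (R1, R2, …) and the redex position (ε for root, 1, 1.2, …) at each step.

1. pair(b, m(pair(b, b), pair(pair(m(pair(pair(b, b), pair(pair(b, c), pair(c, b))), pair(pair(b, c), c), pair(pair(c, b), pair(b, b))), pair(b, b)), pair(pair(c, b), pair(b, c))), pair(h(pair(pair(c, pair(b, c)), pair(b, b))), pair(b, b))))  →  pair(b, m(pair(b, b), pair(pair(c, pair(b, b)), pair(pair(c, b), pair(b, c))), pair(h(pair(pair(c, pair(b, c)), pair(b, b))), pair(b, b))))   [R3 at 2.2.1.1]
2. pair(b, m(pair(b, b), pair(pair(c, pair(b, b)), pair(pair(c, b), pair(b, c))), pair(h(pair(pair(c, pair(b, c)), pair(b, b))), pair(b, b))))  →  pair(b, m(pair(b, b), pair(pair(c, pair(b, b)), pair(pair(c, b), pair(b, c))), pair(pair(b, b), pair(b, b))))   [R2 at 2.3.1]
3. pair(b, m(pair(b, b), pair(pair(c, pair(b, b)), pair(pair(c, b), pair(b, c))), pair(pair(b, b), pair(b, b))))  →  pair(b, b)   [R6 at 2]

pair(b, b)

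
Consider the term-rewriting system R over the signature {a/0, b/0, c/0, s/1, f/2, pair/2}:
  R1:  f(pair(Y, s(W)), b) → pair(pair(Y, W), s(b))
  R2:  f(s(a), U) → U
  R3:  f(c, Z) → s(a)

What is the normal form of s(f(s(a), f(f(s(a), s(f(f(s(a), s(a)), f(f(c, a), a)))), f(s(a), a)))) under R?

s(a)

1. s(f(s(a), f(f(s(a), s(f(f(s(a), s(a)), f(f(c, a), a)))), f(s(a), a))))  →  s(f(f(s(a), s(f(f(s(a), s(a)), f(f(c, a), a)))), f(s(a), a)))   [R2 at 1]
2. s(f(f(s(a), s(f(f(s(a), s(a)), f(f(c, a), a)))), f(s(a), a)))  →  s(f(s(f(f(s(a), s(a)), f(f(c, a), a))), f(s(a), a)))   [R2 at 1.1]
3. s(f(s(f(f(s(a), s(a)), f(f(c, a), a))), f(s(a), a)))  →  s(f(s(f(s(a), f(f(c, a), a))), f(s(a), a)))   [R2 at 1.1.1.1]
4. s(f(s(f(s(a), f(f(c, a), a))), f(s(a), a)))  →  s(f(s(f(f(c, a), a)), f(s(a), a)))   [R2 at 1.1.1]
5. s(f(s(f(f(c, a), a)), f(s(a), a)))  →  s(f(s(f(s(a), a)), f(s(a), a)))   [R3 at 1.1.1.1]
6. s(f(s(f(s(a), a)), f(s(a), a)))  →  s(f(s(a), f(s(a), a)))   [R2 at 1.1.1]
7. s(f(s(a), f(s(a), a)))  →  s(f(s(a), a))   [R2 at 1]
8. s(f(s(a), a))  →  s(a)   [R2 at 1]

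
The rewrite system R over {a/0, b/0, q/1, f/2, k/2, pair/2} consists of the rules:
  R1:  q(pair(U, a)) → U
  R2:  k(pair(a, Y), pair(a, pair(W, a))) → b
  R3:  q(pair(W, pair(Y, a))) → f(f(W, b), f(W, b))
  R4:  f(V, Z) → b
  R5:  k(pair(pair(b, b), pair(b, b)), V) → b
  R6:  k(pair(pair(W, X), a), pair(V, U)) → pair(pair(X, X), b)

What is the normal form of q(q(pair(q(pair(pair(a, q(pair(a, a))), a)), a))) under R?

1. q(q(pair(q(pair(pair(a, q(pair(a, a))), a)), a)))  →  q(q(pair(pair(a, q(pair(a, a))), a)))   [R1 at 1]
2. q(q(pair(pair(a, q(pair(a, a))), a)))  →  q(pair(a, q(pair(a, a))))   [R1 at 1]
3. q(pair(a, q(pair(a, a))))  →  q(pair(a, a))   [R1 at 1.2]
4. q(pair(a, a))  →  a   [R1 at ε]

a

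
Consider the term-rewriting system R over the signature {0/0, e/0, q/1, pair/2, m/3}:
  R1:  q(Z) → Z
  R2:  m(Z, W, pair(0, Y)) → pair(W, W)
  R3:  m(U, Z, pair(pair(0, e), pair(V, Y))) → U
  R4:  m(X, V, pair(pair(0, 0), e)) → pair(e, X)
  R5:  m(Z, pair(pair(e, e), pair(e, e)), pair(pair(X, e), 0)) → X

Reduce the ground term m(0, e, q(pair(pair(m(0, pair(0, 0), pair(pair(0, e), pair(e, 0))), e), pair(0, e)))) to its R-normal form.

1. m(0, e, q(pair(pair(m(0, pair(0, 0), pair(pair(0, e), pair(e, 0))), e), pair(0, e))))  →  m(0, e, pair(pair(m(0, pair(0, 0), pair(pair(0, e), pair(e, 0))), e), pair(0, e)))   [R1 at 3]
2. m(0, e, pair(pair(m(0, pair(0, 0), pair(pair(0, e), pair(e, 0))), e), pair(0, e)))  →  m(0, e, pair(pair(0, e), pair(0, e)))   [R3 at 3.1.1]
3. m(0, e, pair(pair(0, e), pair(0, e)))  →  0   [R3 at ε]

0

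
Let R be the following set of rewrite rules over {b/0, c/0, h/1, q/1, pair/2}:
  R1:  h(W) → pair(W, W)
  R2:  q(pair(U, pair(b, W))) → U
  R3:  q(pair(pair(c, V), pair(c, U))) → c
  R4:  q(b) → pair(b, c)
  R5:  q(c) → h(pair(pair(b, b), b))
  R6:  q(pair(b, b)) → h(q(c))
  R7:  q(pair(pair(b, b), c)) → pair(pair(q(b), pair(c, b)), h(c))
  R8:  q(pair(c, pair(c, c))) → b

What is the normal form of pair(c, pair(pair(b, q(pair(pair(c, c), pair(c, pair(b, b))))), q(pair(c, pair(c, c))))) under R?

pair(c, pair(pair(b, c), b))

1. pair(c, pair(pair(b, q(pair(pair(c, c), pair(c, pair(b, b))))), q(pair(c, pair(c, c)))))  →  pair(c, pair(pair(b, c), q(pair(c, pair(c, c)))))   [R3 at 2.1.2]
2. pair(c, pair(pair(b, c), q(pair(c, pair(c, c)))))  →  pair(c, pair(pair(b, c), b))   [R8 at 2.2]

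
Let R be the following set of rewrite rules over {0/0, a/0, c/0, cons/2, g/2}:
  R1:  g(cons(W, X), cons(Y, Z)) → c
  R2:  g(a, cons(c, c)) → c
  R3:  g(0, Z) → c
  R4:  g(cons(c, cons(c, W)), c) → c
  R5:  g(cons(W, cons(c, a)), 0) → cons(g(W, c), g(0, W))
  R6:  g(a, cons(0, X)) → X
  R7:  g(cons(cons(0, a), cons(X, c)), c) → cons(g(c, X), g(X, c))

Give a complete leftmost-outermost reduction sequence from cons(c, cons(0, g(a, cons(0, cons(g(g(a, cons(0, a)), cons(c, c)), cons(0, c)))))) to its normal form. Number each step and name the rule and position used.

1. cons(c, cons(0, g(a, cons(0, cons(g(g(a, cons(0, a)), cons(c, c)), cons(0, c))))))  →  cons(c, cons(0, cons(g(g(a, cons(0, a)), cons(c, c)), cons(0, c))))   [R6 at 2.2]
2. cons(c, cons(0, cons(g(g(a, cons(0, a)), cons(c, c)), cons(0, c))))  →  cons(c, cons(0, cons(g(a, cons(c, c)), cons(0, c))))   [R6 at 2.2.1.1]
3. cons(c, cons(0, cons(g(a, cons(c, c)), cons(0, c))))  →  cons(c, cons(0, cons(c, cons(0, c))))   [R2 at 2.2.1]

cons(c, cons(0, cons(c, cons(0, c))))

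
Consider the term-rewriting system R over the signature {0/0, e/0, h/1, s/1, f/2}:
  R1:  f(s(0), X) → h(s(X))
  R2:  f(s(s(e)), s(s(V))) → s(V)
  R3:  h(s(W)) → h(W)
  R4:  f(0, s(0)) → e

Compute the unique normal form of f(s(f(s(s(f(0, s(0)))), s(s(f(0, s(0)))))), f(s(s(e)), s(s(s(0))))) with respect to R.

s(0)

1. f(s(f(s(s(f(0, s(0)))), s(s(f(0, s(0)))))), f(s(s(e)), s(s(s(0)))))  →  f(s(f(s(s(e)), s(s(f(0, s(0)))))), f(s(s(e)), s(s(s(0)))))   [R4 at 1.1.1.1.1]
2. f(s(f(s(s(e)), s(s(f(0, s(0)))))), f(s(s(e)), s(s(s(0)))))  →  f(s(s(f(0, s(0)))), f(s(s(e)), s(s(s(0)))))   [R2 at 1.1]
3. f(s(s(f(0, s(0)))), f(s(s(e)), s(s(s(0)))))  →  f(s(s(e)), f(s(s(e)), s(s(s(0)))))   [R4 at 1.1.1]
4. f(s(s(e)), f(s(s(e)), s(s(s(0)))))  →  f(s(s(e)), s(s(0)))   [R2 at 2]
5. f(s(s(e)), s(s(0)))  →  s(0)   [R2 at ε]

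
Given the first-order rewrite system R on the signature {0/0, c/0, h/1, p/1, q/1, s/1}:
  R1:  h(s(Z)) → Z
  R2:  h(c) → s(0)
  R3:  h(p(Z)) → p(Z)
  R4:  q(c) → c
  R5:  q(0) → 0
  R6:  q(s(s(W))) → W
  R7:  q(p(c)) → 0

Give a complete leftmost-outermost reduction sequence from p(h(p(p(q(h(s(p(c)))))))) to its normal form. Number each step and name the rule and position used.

1. p(h(p(p(q(h(s(p(c))))))))  →  p(p(p(q(h(s(p(c)))))))   [R3 at 1]
2. p(p(p(q(h(s(p(c)))))))  →  p(p(p(q(p(c)))))   [R1 at 1.1.1.1]
3. p(p(p(q(p(c)))))  →  p(p(p(0)))   [R7 at 1.1.1]

p(p(p(0)))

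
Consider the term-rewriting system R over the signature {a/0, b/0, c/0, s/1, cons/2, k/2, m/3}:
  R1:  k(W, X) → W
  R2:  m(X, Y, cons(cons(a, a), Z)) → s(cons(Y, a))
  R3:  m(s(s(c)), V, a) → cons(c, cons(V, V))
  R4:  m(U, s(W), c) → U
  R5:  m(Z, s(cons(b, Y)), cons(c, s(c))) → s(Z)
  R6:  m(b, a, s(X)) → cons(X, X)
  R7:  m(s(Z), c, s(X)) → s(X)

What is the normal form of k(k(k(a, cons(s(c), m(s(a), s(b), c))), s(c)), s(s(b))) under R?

1. k(k(k(a, cons(s(c), m(s(a), s(b), c))), s(c)), s(s(b)))  →  k(k(a, cons(s(c), m(s(a), s(b), c))), s(c))   [R1 at ε]
2. k(k(a, cons(s(c), m(s(a), s(b), c))), s(c))  →  k(a, cons(s(c), m(s(a), s(b), c)))   [R1 at ε]
3. k(a, cons(s(c), m(s(a), s(b), c)))  →  a   [R1 at ε]

a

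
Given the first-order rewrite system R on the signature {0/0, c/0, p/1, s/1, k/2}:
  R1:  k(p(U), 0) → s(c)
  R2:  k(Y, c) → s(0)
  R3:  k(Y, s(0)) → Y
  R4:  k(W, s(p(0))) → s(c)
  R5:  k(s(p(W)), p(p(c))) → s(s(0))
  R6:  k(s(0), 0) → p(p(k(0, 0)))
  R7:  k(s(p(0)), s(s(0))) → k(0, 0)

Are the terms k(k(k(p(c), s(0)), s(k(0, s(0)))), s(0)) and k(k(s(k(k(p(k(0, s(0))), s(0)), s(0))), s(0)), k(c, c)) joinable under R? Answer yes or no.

no — NF(t₁) = p(c), NF(t₂) = s(p(0))

Reduce t₁ = k(k(k(p(c), s(0)), s(k(0, s(0)))), s(0)):
1. k(k(k(p(c), s(0)), s(k(0, s(0)))), s(0))  →  k(k(p(c), s(0)), s(k(0, s(0))))   [R3 at ε]
2. k(k(p(c), s(0)), s(k(0, s(0))))  →  k(p(c), s(k(0, s(0))))   [R3 at 1]
3. k(p(c), s(k(0, s(0))))  →  k(p(c), s(0))   [R3 at 2.1]
4. k(p(c), s(0))  →  p(c)   [R3 at ε]

Reduce t₂ = k(k(s(k(k(p(k(0, s(0))), s(0)), s(0))), s(0)), k(c, c)):
1. k(k(s(k(k(p(k(0, s(0))), s(0)), s(0))), s(0)), k(c, c))  →  k(s(k(k(p(k(0, s(0))), s(0)), s(0))), k(c, c))   [R3 at 1]
2. k(s(k(k(p(k(0, s(0))), s(0)), s(0))), k(c, c))  →  k(s(k(p(k(0, s(0))), s(0))), k(c, c))   [R3 at 1.1]
3. k(s(k(p(k(0, s(0))), s(0))), k(c, c))  →  k(s(p(k(0, s(0)))), k(c, c))   [R3 at 1.1]
4. k(s(p(k(0, s(0)))), k(c, c))  →  k(s(p(0)), k(c, c))   [R3 at 1.1.1]
5. k(s(p(0)), k(c, c))  →  k(s(p(0)), s(0))   [R2 at 2]
6. k(s(p(0)), s(0))  →  s(p(0))   [R3 at ε]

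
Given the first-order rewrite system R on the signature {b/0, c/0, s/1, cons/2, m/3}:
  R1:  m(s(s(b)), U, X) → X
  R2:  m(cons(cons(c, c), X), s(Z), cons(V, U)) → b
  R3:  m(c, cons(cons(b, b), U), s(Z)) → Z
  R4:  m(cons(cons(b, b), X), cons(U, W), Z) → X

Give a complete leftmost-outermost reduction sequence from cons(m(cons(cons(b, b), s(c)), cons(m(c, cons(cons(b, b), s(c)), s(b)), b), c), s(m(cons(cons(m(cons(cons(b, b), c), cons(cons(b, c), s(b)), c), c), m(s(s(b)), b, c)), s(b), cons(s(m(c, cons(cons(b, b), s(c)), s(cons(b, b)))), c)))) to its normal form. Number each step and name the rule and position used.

cons(s(c), s(b))

1. cons(m(cons(cons(b, b), s(c)), cons(m(c, cons(cons(b, b), s(c)), s(b)), b), c), s(m(cons(cons(m(cons(cons(b, b), c), cons(cons(b, c), s(b)), c), c), m(s(s(b)), b, c)), s(b), cons(s(m(c, cons(cons(b, b), s(c)), s(cons(b, b)))), c))))  →  cons(s(c), s(m(cons(cons(m(cons(cons(b, b), c), cons(cons(b, c), s(b)), c), c), m(s(s(b)), b, c)), s(b), cons(s(m(c, cons(cons(b, b), s(c)), s(cons(b, b)))), c))))   [R4 at 1]
2. cons(s(c), s(m(cons(cons(m(cons(cons(b, b), c), cons(cons(b, c), s(b)), c), c), m(s(s(b)), b, c)), s(b), cons(s(m(c, cons(cons(b, b), s(c)), s(cons(b, b)))), c))))  →  cons(s(c), s(m(cons(cons(c, c), m(s(s(b)), b, c)), s(b), cons(s(m(c, cons(cons(b, b), s(c)), s(cons(b, b)))), c))))   [R4 at 2.1.1.1.1]
3. cons(s(c), s(m(cons(cons(c, c), m(s(s(b)), b, c)), s(b), cons(s(m(c, cons(cons(b, b), s(c)), s(cons(b, b)))), c))))  →  cons(s(c), s(b))   [R2 at 2.1]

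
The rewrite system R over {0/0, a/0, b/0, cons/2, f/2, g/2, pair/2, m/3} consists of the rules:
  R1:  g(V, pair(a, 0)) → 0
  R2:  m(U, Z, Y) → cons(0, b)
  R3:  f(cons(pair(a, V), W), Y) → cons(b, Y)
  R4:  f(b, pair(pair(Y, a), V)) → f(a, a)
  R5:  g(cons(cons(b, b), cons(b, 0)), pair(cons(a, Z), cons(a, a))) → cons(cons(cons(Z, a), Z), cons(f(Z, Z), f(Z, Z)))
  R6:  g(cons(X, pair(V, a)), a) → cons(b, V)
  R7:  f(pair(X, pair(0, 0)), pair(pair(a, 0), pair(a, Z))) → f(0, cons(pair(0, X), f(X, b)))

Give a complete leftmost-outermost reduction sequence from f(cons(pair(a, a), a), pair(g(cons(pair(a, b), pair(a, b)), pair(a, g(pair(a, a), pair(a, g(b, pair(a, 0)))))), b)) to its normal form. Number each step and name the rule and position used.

cons(b, pair(0, b))

1. f(cons(pair(a, a), a), pair(g(cons(pair(a, b), pair(a, b)), pair(a, g(pair(a, a), pair(a, g(b, pair(a, 0)))))), b))  →  cons(b, pair(g(cons(pair(a, b), pair(a, b)), pair(a, g(pair(a, a), pair(a, g(b, pair(a, 0)))))), b))   [R3 at ε]
2. cons(b, pair(g(cons(pair(a, b), pair(a, b)), pair(a, g(pair(a, a), pair(a, g(b, pair(a, 0)))))), b))  →  cons(b, pair(g(cons(pair(a, b), pair(a, b)), pair(a, g(pair(a, a), pair(a, 0)))), b))   [R1 at 2.1.2.2.2.2]
3. cons(b, pair(g(cons(pair(a, b), pair(a, b)), pair(a, g(pair(a, a), pair(a, 0)))), b))  →  cons(b, pair(g(cons(pair(a, b), pair(a, b)), pair(a, 0)), b))   [R1 at 2.1.2.2]
4. cons(b, pair(g(cons(pair(a, b), pair(a, b)), pair(a, 0)), b))  →  cons(b, pair(0, b))   [R1 at 2.1]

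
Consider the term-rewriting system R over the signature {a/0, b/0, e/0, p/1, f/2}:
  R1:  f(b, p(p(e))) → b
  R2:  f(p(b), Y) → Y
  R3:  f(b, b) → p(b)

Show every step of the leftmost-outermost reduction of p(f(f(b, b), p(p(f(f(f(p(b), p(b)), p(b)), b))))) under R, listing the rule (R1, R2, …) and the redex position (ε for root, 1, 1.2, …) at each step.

p(p(p(b)))

1. p(f(f(b, b), p(p(f(f(f(p(b), p(b)), p(b)), b)))))  →  p(f(p(b), p(p(f(f(f(p(b), p(b)), p(b)), b)))))   [R3 at 1.1]
2. p(f(p(b), p(p(f(f(f(p(b), p(b)), p(b)), b)))))  →  p(p(p(f(f(f(p(b), p(b)), p(b)), b))))   [R2 at 1]
3. p(p(p(f(f(f(p(b), p(b)), p(b)), b))))  →  p(p(p(f(f(p(b), p(b)), b))))   [R2 at 1.1.1.1.1]
4. p(p(p(f(f(p(b), p(b)), b))))  →  p(p(p(f(p(b), b))))   [R2 at 1.1.1.1]
5. p(p(p(f(p(b), b))))  →  p(p(p(b)))   [R2 at 1.1.1]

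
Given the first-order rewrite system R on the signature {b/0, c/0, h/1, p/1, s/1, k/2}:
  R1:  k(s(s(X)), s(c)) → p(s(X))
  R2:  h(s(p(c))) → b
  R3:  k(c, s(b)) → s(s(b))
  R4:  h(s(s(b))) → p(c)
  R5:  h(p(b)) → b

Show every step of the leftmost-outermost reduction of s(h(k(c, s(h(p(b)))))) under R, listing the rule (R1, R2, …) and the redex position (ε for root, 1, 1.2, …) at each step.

s(p(c))

1. s(h(k(c, s(h(p(b))))))  →  s(h(k(c, s(b))))   [R5 at 1.1.2.1]
2. s(h(k(c, s(b))))  →  s(h(s(s(b))))   [R3 at 1.1]
3. s(h(s(s(b))))  →  s(p(c))   [R4 at 1]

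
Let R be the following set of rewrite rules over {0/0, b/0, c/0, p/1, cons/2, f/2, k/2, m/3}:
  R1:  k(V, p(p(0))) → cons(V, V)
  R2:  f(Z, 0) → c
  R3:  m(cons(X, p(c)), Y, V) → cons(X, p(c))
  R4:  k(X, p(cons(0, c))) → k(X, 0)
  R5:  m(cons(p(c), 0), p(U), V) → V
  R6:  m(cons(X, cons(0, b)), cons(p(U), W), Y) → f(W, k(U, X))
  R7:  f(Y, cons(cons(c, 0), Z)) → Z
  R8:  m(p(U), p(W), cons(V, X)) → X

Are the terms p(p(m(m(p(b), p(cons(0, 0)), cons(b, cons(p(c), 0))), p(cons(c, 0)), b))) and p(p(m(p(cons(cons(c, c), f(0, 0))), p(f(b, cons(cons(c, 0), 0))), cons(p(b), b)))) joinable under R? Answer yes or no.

yes — NF(t₁) = p(p(b)), NF(t₂) = p(p(b))

Reduce t₁ = p(p(m(m(p(b), p(cons(0, 0)), cons(b, cons(p(c), 0))), p(cons(c, 0)), b))):
1. p(p(m(m(p(b), p(cons(0, 0)), cons(b, cons(p(c), 0))), p(cons(c, 0)), b)))  →  p(p(m(cons(p(c), 0), p(cons(c, 0)), b)))   [R8 at 1.1.1]
2. p(p(m(cons(p(c), 0), p(cons(c, 0)), b)))  →  p(p(b))   [R5 at 1.1]

Reduce t₂ = p(p(m(p(cons(cons(c, c), f(0, 0))), p(f(b, cons(cons(c, 0), 0))), cons(p(b), b)))):
1. p(p(m(p(cons(cons(c, c), f(0, 0))), p(f(b, cons(cons(c, 0), 0))), cons(p(b), b))))  →  p(p(b))   [R8 at 1.1]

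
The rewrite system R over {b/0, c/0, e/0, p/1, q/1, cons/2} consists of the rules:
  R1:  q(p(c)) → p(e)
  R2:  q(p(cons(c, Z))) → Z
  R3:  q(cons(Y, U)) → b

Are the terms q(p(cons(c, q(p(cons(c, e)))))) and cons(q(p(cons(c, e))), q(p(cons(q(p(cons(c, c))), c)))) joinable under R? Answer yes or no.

no — NF(t₁) = e, NF(t₂) = cons(e, c)

Reduce t₁ = q(p(cons(c, q(p(cons(c, e)))))):
1. q(p(cons(c, q(p(cons(c, e))))))  →  q(p(cons(c, e)))   [R2 at ε]
2. q(p(cons(c, e)))  →  e   [R2 at ε]

Reduce t₂ = cons(q(p(cons(c, e))), q(p(cons(q(p(cons(c, c))), c)))):
1. cons(q(p(cons(c, e))), q(p(cons(q(p(cons(c, c))), c))))  →  cons(e, q(p(cons(q(p(cons(c, c))), c))))   [R2 at 1]
2. cons(e, q(p(cons(q(p(cons(c, c))), c))))  →  cons(e, q(p(cons(c, c))))   [R2 at 2.1.1.1]
3. cons(e, q(p(cons(c, c))))  →  cons(e, c)   [R2 at 2]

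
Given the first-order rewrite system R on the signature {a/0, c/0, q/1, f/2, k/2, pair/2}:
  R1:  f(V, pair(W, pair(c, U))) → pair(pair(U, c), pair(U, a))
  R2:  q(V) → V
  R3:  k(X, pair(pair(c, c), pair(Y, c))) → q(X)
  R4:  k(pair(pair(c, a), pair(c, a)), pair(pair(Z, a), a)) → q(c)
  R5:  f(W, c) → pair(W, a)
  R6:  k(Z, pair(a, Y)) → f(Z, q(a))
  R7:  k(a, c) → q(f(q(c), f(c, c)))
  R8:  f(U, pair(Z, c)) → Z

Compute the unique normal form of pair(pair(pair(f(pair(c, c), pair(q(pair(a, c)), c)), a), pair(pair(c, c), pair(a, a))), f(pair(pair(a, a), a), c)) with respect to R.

pair(pair(pair(pair(a, c), a), pair(pair(c, c), pair(a, a))), pair(pair(pair(a, a), a), a))

1. pair(pair(pair(f(pair(c, c), pair(q(pair(a, c)), c)), a), pair(pair(c, c), pair(a, a))), f(pair(pair(a, a), a), c))  →  pair(pair(pair(q(pair(a, c)), a), pair(pair(c, c), pair(a, a))), f(pair(pair(a, a), a), c))   [R8 at 1.1.1]
2. pair(pair(pair(q(pair(a, c)), a), pair(pair(c, c), pair(a, a))), f(pair(pair(a, a), a), c))  →  pair(pair(pair(pair(a, c), a), pair(pair(c, c), pair(a, a))), f(pair(pair(a, a), a), c))   [R2 at 1.1.1]
3. pair(pair(pair(pair(a, c), a), pair(pair(c, c), pair(a, a))), f(pair(pair(a, a), a), c))  →  pair(pair(pair(pair(a, c), a), pair(pair(c, c), pair(a, a))), pair(pair(pair(a, a), a), a))   [R5 at 2]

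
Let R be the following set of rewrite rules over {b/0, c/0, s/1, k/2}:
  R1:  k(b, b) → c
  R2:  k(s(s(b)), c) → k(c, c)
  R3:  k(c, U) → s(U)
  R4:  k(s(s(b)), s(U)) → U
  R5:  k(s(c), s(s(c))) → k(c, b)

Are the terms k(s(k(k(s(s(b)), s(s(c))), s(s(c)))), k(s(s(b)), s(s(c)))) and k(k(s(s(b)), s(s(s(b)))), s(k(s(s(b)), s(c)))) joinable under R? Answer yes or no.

yes — NF(t₁) = c, NF(t₂) = c

Reduce t₁ = k(s(k(k(s(s(b)), s(s(c))), s(s(c)))), k(s(s(b)), s(s(c)))):
1. k(s(k(k(s(s(b)), s(s(c))), s(s(c)))), k(s(s(b)), s(s(c))))  →  k(s(k(s(c), s(s(c)))), k(s(s(b)), s(s(c))))   [R4 at 1.1.1]
2. k(s(k(s(c), s(s(c)))), k(s(s(b)), s(s(c))))  →  k(s(k(c, b)), k(s(s(b)), s(s(c))))   [R5 at 1.1]
3. k(s(k(c, b)), k(s(s(b)), s(s(c))))  →  k(s(s(b)), k(s(s(b)), s(s(c))))   [R3 at 1.1]
4. k(s(s(b)), k(s(s(b)), s(s(c))))  →  k(s(s(b)), s(c))   [R4 at 2]
5. k(s(s(b)), s(c))  →  c   [R4 at ε]

Reduce t₂ = k(k(s(s(b)), s(s(s(b)))), s(k(s(s(b)), s(c)))):
1. k(k(s(s(b)), s(s(s(b)))), s(k(s(s(b)), s(c))))  →  k(s(s(b)), s(k(s(s(b)), s(c))))   [R4 at 1]
2. k(s(s(b)), s(k(s(s(b)), s(c))))  →  k(s(s(b)), s(c))   [R4 at ε]
3. k(s(s(b)), s(c))  →  c   [R4 at ε]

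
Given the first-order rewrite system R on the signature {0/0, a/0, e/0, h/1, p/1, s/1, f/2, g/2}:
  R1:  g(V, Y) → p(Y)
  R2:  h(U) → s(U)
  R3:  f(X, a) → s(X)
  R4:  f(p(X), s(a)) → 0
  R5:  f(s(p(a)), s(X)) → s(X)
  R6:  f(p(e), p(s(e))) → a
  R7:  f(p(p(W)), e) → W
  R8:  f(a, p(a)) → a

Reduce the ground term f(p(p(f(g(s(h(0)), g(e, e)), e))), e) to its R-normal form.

1. f(p(p(f(g(s(h(0)), g(e, e)), e))), e)  →  f(g(s(h(0)), g(e, e)), e)   [R7 at ε]
2. f(g(s(h(0)), g(e, e)), e)  →  f(p(g(e, e)), e)   [R1 at 1]
3. f(p(g(e, e)), e)  →  f(p(p(e)), e)   [R1 at 1.1]
4. f(p(p(e)), e)  →  e   [R7 at ε]

e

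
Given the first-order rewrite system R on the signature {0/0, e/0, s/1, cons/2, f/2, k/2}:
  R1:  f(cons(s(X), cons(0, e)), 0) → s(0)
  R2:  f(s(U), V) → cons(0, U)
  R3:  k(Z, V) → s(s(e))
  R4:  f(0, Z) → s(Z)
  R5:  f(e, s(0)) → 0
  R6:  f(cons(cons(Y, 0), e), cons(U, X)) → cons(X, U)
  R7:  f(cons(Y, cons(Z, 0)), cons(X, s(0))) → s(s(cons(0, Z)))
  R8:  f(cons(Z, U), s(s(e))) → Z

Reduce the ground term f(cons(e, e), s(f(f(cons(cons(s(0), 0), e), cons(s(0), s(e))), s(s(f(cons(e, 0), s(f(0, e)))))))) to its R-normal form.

1. f(cons(e, e), s(f(f(cons(cons(s(0), 0), e), cons(s(0), s(e))), s(s(f(cons(e, 0), s(f(0, e))))))))  →  f(cons(e, e), s(f(cons(s(e), s(0)), s(s(f(cons(e, 0), s(f(0, e))))))))   [R6 at 2.1.1]
2. f(cons(e, e), s(f(cons(s(e), s(0)), s(s(f(cons(e, 0), s(f(0, e))))))))  →  f(cons(e, e), s(f(cons(s(e), s(0)), s(s(f(cons(e, 0), s(s(e))))))))   [R4 at 2.1.2.1.1.2.1]
3. f(cons(e, e), s(f(cons(s(e), s(0)), s(s(f(cons(e, 0), s(s(e))))))))  →  f(cons(e, e), s(f(cons(s(e), s(0)), s(s(e)))))   [R8 at 2.1.2.1.1]
4. f(cons(e, e), s(f(cons(s(e), s(0)), s(s(e)))))  →  f(cons(e, e), s(s(e)))   [R8 at 2.1]
5. f(cons(e, e), s(s(e)))  →  e   [R8 at ε]

e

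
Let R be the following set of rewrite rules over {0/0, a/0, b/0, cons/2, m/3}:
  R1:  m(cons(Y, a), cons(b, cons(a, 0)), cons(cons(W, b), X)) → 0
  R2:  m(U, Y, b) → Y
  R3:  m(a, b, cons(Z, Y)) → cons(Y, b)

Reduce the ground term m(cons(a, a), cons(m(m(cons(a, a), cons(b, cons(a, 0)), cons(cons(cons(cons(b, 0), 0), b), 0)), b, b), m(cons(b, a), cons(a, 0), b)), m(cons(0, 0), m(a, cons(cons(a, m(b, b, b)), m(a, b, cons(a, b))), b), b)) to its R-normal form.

1. m(cons(a, a), cons(m(m(cons(a, a), cons(b, cons(a, 0)), cons(cons(cons(cons(b, 0), 0), b), 0)), b, b), m(cons(b, a), cons(a, 0), b)), m(cons(0, 0), m(a, cons(cons(a, m(b, b, b)), m(a, b, cons(a, b))), b), b))  →  m(cons(a, a), cons(b, m(cons(b, a), cons(a, 0), b)), m(cons(0, 0), m(a, cons(cons(a, m(b, b, b)), m(a, b, cons(a, b))), b), b))   [R2 at 2.1]
2. m(cons(a, a), cons(b, m(cons(b, a), cons(a, 0), b)), m(cons(0, 0), m(a, cons(cons(a, m(b, b, b)), m(a, b, cons(a, b))), b), b))  →  m(cons(a, a), cons(b, cons(a, 0)), m(cons(0, 0), m(a, cons(cons(a, m(b, b, b)), m(a, b, cons(a, b))), b), b))   [R2 at 2.2]
3. m(cons(a, a), cons(b, cons(a, 0)), m(cons(0, 0), m(a, cons(cons(a, m(b, b, b)), m(a, b, cons(a, b))), b), b))  →  m(cons(a, a), cons(b, cons(a, 0)), m(a, cons(cons(a, m(b, b, b)), m(a, b, cons(a, b))), b))   [R2 at 3]
4. m(cons(a, a), cons(b, cons(a, 0)), m(a, cons(cons(a, m(b, b, b)), m(a, b, cons(a, b))), b))  →  m(cons(a, a), cons(b, cons(a, 0)), cons(cons(a, m(b, b, b)), m(a, b, cons(a, b))))   [R2 at 3]
5. m(cons(a, a), cons(b, cons(a, 0)), cons(cons(a, m(b, b, b)), m(a, b, cons(a, b))))  →  m(cons(a, a), cons(b, cons(a, 0)), cons(cons(a, b), m(a, b, cons(a, b))))   [R2 at 3.1.2]
6. m(cons(a, a), cons(b, cons(a, 0)), cons(cons(a, b), m(a, b, cons(a, b))))  →  0   [R1 at ε]

0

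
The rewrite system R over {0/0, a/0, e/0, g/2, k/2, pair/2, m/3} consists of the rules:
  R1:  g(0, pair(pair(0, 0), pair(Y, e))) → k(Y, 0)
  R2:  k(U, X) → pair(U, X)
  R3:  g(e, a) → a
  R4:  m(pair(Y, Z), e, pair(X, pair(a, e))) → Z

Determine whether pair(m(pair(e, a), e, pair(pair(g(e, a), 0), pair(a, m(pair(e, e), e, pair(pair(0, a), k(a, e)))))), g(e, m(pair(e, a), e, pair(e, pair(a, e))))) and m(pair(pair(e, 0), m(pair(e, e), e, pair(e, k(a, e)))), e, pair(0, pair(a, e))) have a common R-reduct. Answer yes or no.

Reduce t₁ = pair(m(pair(e, a), e, pair(pair(g(e, a), 0), pair(a, m(pair(e, e), e, pair(pair(0, a), k(a, e)))))), g(e, m(pair(e, a), e, pair(e, pair(a, e))))):
1. pair(m(pair(e, a), e, pair(pair(g(e, a), 0), pair(a, m(pair(e, e), e, pair(pair(0, a), k(a, e)))))), g(e, m(pair(e, a), e, pair(e, pair(a, e)))))  →  pair(m(pair(e, a), e, pair(pair(a, 0), pair(a, m(pair(e, e), e, pair(pair(0, a), k(a, e)))))), g(e, m(pair(e, a), e, pair(e, pair(a, e)))))   [R3 at 1.3.1.1]
2. pair(m(pair(e, a), e, pair(pair(a, 0), pair(a, m(pair(e, e), e, pair(pair(0, a), k(a, e)))))), g(e, m(pair(e, a), e, pair(e, pair(a, e)))))  →  pair(m(pair(e, a), e, pair(pair(a, 0), pair(a, m(pair(e, e), e, pair(pair(0, a), pair(a, e)))))), g(e, m(pair(e, a), e, pair(e, pair(a, e)))))   [R2 at 1.3.2.2.3.2]
3. pair(m(pair(e, a), e, pair(pair(a, 0), pair(a, m(pair(e, e), e, pair(pair(0, a), pair(a, e)))))), g(e, m(pair(e, a), e, pair(e, pair(a, e)))))  →  pair(m(pair(e, a), e, pair(pair(a, 0), pair(a, e))), g(e, m(pair(e, a), e, pair(e, pair(a, e)))))   [R4 at 1.3.2.2]
4. pair(m(pair(e, a), e, pair(pair(a, 0), pair(a, e))), g(e, m(pair(e, a), e, pair(e, pair(a, e)))))  →  pair(a, g(e, m(pair(e, a), e, pair(e, pair(a, e)))))   [R4 at 1]
5. pair(a, g(e, m(pair(e, a), e, pair(e, pair(a, e)))))  →  pair(a, g(e, a))   [R4 at 2.2]
6. pair(a, g(e, a))  →  pair(a, a)   [R3 at 2]

Reduce t₂ = m(pair(pair(e, 0), m(pair(e, e), e, pair(e, k(a, e)))), e, pair(0, pair(a, e))):
1. m(pair(pair(e, 0), m(pair(e, e), e, pair(e, k(a, e)))), e, pair(0, pair(a, e)))  →  m(pair(e, e), e, pair(e, k(a, e)))   [R4 at ε]
2. m(pair(e, e), e, pair(e, k(a, e)))  →  m(pair(e, e), e, pair(e, pair(a, e)))   [R2 at 3.2]
3. m(pair(e, e), e, pair(e, pair(a, e)))  →  e   [R4 at ε]

no — NF(t₁) = pair(a, a), NF(t₂) = e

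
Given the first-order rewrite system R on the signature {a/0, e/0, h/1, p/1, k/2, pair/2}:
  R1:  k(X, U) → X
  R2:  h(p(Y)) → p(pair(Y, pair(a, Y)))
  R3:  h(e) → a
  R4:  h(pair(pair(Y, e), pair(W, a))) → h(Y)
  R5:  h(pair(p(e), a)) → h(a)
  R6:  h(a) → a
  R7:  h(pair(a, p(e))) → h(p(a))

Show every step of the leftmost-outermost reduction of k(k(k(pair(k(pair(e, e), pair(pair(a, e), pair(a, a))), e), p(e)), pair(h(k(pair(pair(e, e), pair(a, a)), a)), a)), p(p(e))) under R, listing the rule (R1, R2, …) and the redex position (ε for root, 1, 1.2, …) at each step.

1. k(k(k(pair(k(pair(e, e), pair(pair(a, e), pair(a, a))), e), p(e)), pair(h(k(pair(pair(e, e), pair(a, a)), a)), a)), p(p(e)))  →  k(k(pair(k(pair(e, e), pair(pair(a, e), pair(a, a))), e), p(e)), pair(h(k(pair(pair(e, e), pair(a, a)), a)), a))   [R1 at ε]
2. k(k(pair(k(pair(e, e), pair(pair(a, e), pair(a, a))), e), p(e)), pair(h(k(pair(pair(e, e), pair(a, a)), a)), a))  →  k(pair(k(pair(e, e), pair(pair(a, e), pair(a, a))), e), p(e))   [R1 at ε]
3. k(pair(k(pair(e, e), pair(pair(a, e), pair(a, a))), e), p(e))  →  pair(k(pair(e, e), pair(pair(a, e), pair(a, a))), e)   [R1 at ε]
4. pair(k(pair(e, e), pair(pair(a, e), pair(a, a))), e)  →  pair(pair(e, e), e)   [R1 at 1]

pair(pair(e, e), e)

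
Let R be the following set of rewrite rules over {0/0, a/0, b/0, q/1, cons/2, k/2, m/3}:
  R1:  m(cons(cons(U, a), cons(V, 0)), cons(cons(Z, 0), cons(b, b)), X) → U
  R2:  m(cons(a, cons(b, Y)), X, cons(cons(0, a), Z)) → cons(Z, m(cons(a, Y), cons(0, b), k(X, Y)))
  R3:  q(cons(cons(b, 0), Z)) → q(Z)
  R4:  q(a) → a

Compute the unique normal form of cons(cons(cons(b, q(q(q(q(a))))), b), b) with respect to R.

cons(cons(cons(b, a), b), b)

1. cons(cons(cons(b, q(q(q(q(a))))), b), b)  →  cons(cons(cons(b, q(q(q(a)))), b), b)   [R4 at 1.1.2.1.1.1]
2. cons(cons(cons(b, q(q(q(a)))), b), b)  →  cons(cons(cons(b, q(q(a))), b), b)   [R4 at 1.1.2.1.1]
3. cons(cons(cons(b, q(q(a))), b), b)  →  cons(cons(cons(b, q(a)), b), b)   [R4 at 1.1.2.1]
4. cons(cons(cons(b, q(a)), b), b)  →  cons(cons(cons(b, a), b), b)   [R4 at 1.1.2]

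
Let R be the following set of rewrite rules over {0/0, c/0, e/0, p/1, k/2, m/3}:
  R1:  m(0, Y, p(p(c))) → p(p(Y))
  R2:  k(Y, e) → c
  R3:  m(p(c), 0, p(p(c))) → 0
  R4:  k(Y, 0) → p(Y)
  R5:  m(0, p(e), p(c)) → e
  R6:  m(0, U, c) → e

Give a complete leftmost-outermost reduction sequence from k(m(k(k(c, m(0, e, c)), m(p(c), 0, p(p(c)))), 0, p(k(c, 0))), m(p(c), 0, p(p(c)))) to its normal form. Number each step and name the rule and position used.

p(0)

1. k(m(k(k(c, m(0, e, c)), m(p(c), 0, p(p(c)))), 0, p(k(c, 0))), m(p(c), 0, p(p(c))))  →  k(m(k(k(c, e), m(p(c), 0, p(p(c)))), 0, p(k(c, 0))), m(p(c), 0, p(p(c))))   [R6 at 1.1.1.2]
2. k(m(k(k(c, e), m(p(c), 0, p(p(c)))), 0, p(k(c, 0))), m(p(c), 0, p(p(c))))  →  k(m(k(c, m(p(c), 0, p(p(c)))), 0, p(k(c, 0))), m(p(c), 0, p(p(c))))   [R2 at 1.1.1]
3. k(m(k(c, m(p(c), 0, p(p(c)))), 0, p(k(c, 0))), m(p(c), 0, p(p(c))))  →  k(m(k(c, 0), 0, p(k(c, 0))), m(p(c), 0, p(p(c))))   [R3 at 1.1.2]
4. k(m(k(c, 0), 0, p(k(c, 0))), m(p(c), 0, p(p(c))))  →  k(m(p(c), 0, p(k(c, 0))), m(p(c), 0, p(p(c))))   [R4 at 1.1]
5. k(m(p(c), 0, p(k(c, 0))), m(p(c), 0, p(p(c))))  →  k(m(p(c), 0, p(p(c))), m(p(c), 0, p(p(c))))   [R4 at 1.3.1]
6. k(m(p(c), 0, p(p(c))), m(p(c), 0, p(p(c))))  →  k(0, m(p(c), 0, p(p(c))))   [R3 at 1]
7. k(0, m(p(c), 0, p(p(c))))  →  k(0, 0)   [R3 at 2]
8. k(0, 0)  →  p(0)   [R4 at ε]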